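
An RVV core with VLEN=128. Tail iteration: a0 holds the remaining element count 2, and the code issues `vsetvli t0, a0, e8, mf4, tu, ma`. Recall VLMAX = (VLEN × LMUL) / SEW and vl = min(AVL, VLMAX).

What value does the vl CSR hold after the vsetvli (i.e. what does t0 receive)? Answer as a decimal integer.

vl = 2

VLMAX = (128 × 1/4) / 8 = 4 lanes
vl = min(AVL, VLMAX) = min(2, 4) = 2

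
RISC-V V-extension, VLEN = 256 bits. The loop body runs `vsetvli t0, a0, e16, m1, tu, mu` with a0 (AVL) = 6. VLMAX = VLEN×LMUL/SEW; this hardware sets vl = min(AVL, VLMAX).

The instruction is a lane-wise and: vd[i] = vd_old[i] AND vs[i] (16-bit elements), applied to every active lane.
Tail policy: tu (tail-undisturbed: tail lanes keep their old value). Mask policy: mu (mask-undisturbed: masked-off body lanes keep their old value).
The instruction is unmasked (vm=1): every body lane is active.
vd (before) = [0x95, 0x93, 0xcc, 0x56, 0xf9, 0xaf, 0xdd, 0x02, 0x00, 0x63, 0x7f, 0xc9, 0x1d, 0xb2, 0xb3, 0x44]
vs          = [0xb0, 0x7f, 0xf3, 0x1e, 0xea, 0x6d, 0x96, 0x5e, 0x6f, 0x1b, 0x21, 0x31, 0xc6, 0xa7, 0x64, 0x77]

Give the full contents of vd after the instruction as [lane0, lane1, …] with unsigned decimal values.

VLMAX = (256 × 1) / 16 = 16 lanes
AVL=6 ≤ VLMAX=16, so vl = 6
[0] and(0x95,0xb0) = 0x90
[1] and(0x93,0x7f) = 0x13
[2] and(0xcc,0xf3) = 0xc0
[3] and(0x56,0x1e) = 0x16
[4] and(0xf9,0xea) = 0xe8
[5] and(0xaf,0x6d) = 0x2d
[6] tail/keep = 0xdd
[7] tail/keep = 0x02
[8] tail/keep = 0x00
[9] tail/keep = 0x63
[10] tail/keep = 0x7f
[11] tail/keep = 0xc9
[12] tail/keep = 0x1d
[13] tail/keep = 0xb2
[14] tail/keep = 0xb3
[15] tail/keep = 0x44

vd = [144, 19, 192, 22, 232, 45, 221, 2, 0, 99, 127, 201, 29, 178, 179, 68]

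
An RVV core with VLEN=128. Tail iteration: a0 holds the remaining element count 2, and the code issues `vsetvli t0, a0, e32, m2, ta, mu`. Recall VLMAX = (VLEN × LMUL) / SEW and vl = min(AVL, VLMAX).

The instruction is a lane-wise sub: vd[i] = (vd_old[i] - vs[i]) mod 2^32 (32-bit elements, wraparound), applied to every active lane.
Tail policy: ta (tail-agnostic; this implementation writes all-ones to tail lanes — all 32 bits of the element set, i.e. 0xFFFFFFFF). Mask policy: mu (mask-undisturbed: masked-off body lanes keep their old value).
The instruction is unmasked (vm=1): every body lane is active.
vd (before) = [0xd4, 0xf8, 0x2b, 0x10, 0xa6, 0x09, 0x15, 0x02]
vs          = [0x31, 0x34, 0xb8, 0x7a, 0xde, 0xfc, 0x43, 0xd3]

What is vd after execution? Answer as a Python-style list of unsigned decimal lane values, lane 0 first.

vd = [163, 196, 4294967295, 4294967295, 4294967295, 4294967295, 4294967295, 4294967295]

VLMAX = (128 × 2) / 32 = 8 lanes
vl = min(AVL, VLMAX) = min(2, 8) = 2
lane  0: sub(0xd4,0x31) ⇒ 0xa3
lane  1: sub(0xf8,0x34) ⇒ 0xc4
lane  2: tail/ones ⇒ 0xffffffff
lane  3: tail/ones ⇒ 0xffffffff
lane  4: tail/ones ⇒ 0xffffffff
lane  5: tail/ones ⇒ 0xffffffff
lane  6: tail/ones ⇒ 0xffffffff
lane  7: tail/ones ⇒ 0xffffffff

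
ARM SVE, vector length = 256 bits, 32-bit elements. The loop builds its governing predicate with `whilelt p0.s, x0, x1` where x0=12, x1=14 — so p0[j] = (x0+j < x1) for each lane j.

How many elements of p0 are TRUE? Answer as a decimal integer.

vl = 2

256-bit reg / 32-bit elem → 8 lanes
p0[j] = (12+j < 14); true for j=0..1 → 2 lanes set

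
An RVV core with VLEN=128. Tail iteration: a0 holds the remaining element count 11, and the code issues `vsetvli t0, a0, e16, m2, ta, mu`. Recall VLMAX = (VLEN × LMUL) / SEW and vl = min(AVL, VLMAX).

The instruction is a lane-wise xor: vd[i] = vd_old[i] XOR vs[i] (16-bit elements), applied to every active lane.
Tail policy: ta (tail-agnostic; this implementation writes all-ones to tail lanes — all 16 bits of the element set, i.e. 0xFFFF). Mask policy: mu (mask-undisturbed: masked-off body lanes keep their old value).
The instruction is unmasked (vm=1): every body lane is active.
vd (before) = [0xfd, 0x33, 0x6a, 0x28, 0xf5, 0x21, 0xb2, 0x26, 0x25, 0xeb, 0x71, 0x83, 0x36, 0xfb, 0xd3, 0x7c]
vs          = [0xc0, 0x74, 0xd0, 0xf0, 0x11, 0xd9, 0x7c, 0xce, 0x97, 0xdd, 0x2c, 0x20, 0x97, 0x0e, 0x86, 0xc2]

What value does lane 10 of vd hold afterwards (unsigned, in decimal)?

vd[10] = 93

VLMAX = VLEN×LMUL/SEW = 128×2/16 = 16
vl ← min(11, 16) = 11
  i=0: xor(0xfd,0xc0) → 61
  i=1: xor(0x33,0x74) → 71
  i=2: xor(0x6a,0xd0) → 186
  i=3: xor(0x28,0xf0) → 216
  i=4: xor(0xf5,0x11) → 228
  i=5: xor(0x21,0xd9) → 248
  i=6: xor(0xb2,0x7c) → 206
  i=7: xor(0x26,0xce) → 232
  i=8: xor(0x25,0x97) → 178
  i=9: xor(0xeb,0xdd) → 54
  i=10: xor(0x71,0x2c) → 93
  i=11: tail/ones → 65535
  i=12: tail/ones → 65535
  i=13: tail/ones → 65535
  i=14: tail/ones → 65535
  i=15: tail/ones → 65535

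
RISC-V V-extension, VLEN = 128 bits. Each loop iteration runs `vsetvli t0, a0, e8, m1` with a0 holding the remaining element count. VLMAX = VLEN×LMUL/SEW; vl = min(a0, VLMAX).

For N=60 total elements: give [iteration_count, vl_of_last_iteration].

VLMAX = VLEN×LMUL/SEW = 128×1/8 = 16
iterations = ceil(60/16) = 4; final-pass vl = 12

[iterations, last_vl] = [4, 12]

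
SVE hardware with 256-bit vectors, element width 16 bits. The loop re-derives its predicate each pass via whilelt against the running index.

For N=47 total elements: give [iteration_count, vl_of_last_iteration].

[iterations, last_vl] = [3, 15]

register lanes = 256/16 = 16
iterations = ceil(47/16) = 3; final-pass vl = 15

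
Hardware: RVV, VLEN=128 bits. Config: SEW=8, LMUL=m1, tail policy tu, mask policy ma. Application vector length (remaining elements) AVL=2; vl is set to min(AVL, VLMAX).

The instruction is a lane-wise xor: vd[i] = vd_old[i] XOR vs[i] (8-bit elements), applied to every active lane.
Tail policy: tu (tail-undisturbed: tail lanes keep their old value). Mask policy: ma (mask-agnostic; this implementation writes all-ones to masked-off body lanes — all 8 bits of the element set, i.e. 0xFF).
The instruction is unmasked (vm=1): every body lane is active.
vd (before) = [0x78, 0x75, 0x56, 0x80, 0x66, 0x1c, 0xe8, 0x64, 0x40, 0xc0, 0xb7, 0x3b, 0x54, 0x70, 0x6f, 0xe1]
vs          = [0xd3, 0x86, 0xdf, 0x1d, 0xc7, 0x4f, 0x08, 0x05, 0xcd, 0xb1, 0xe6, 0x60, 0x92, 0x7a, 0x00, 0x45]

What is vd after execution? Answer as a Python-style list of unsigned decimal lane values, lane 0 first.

vd = [171, 243, 86, 128, 102, 28, 232, 100, 64, 192, 183, 59, 84, 112, 111, 225]

VLMAX = VLEN×LMUL/SEW = 128×1/8 = 16
AVL=2 ≤ VLMAX=16, so vl = 2
[0] xor(0x78,0xd3) = 0xab
[1] xor(0x75,0x86) = 0xf3
[2] tail/keep = 0x56
[3] tail/keep = 0x80
[4] tail/keep = 0x66
[5] tail/keep = 0x1c
[6] tail/keep = 0xe8
[7] tail/keep = 0x64
[8] tail/keep = 0x40
[9] tail/keep = 0xc0
[10] tail/keep = 0xb7
[11] tail/keep = 0x3b
[12] tail/keep = 0x54
[13] tail/keep = 0x70
[14] tail/keep = 0x6f
[15] tail/keep = 0xe1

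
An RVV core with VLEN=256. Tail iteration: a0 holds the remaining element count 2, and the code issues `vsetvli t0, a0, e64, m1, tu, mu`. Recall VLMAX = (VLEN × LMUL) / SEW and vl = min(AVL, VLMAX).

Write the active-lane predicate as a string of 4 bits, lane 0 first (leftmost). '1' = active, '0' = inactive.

VLMAX = (256 × 1) / 64 = 4 lanes
AVL=2 ≤ VLMAX=4, so vl = 2
bits (lane 0 leftmost): 1100

predicate = 1100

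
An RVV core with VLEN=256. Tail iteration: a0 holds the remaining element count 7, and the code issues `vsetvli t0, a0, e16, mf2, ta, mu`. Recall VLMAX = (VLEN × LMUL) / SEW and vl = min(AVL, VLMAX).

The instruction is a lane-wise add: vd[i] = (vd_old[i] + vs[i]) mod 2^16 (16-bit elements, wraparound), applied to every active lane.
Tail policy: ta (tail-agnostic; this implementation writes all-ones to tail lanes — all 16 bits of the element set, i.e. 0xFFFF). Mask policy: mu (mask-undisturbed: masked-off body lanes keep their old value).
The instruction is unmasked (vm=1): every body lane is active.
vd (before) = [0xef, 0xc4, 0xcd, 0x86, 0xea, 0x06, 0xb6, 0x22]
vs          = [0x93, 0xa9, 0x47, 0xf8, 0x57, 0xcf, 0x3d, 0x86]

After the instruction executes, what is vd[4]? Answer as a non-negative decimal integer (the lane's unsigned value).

vd[4] = 321

lanes per group: 256·1/2/16 = 8
AVL=7 ≤ VLMAX=8, so vl = 7
  i=0: add(0xef,0x93) → 386
  i=1: add(0xc4,0xa9) → 365
  i=2: add(0xcd,0x47) → 276
  i=3: add(0x86,0xf8) → 382
  i=4: add(0xea,0x57) → 321
  i=5: add(0x06,0xcf) → 213
  i=6: add(0xb6,0x3d) → 243
  i=7: tail/ones → 65535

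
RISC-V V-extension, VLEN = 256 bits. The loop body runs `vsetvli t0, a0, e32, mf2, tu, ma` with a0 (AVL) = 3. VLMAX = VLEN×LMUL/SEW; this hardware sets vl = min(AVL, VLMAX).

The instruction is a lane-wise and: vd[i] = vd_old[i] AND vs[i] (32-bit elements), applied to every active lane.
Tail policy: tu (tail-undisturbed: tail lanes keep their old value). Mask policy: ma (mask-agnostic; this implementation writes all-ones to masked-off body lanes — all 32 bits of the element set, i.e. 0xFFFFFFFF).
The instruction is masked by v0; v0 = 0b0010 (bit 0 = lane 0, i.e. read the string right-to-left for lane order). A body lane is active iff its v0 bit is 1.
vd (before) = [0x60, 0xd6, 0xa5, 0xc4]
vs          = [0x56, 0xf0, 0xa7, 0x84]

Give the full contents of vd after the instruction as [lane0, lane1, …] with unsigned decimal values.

vd = [4294967295, 208, 4294967295, 196]

VLMAX = VLEN×LMUL/SEW = 256×1/2/32 = 4
AVL=3 ≤ VLMAX=4, so vl = 3
vd[0] mask-off/ones -> 0xffffffff
vd[1] and(0xd6,0xf0) -> 0xd0
vd[2] mask-off/ones -> 0xffffffff
vd[3] tail/keep -> 0xc4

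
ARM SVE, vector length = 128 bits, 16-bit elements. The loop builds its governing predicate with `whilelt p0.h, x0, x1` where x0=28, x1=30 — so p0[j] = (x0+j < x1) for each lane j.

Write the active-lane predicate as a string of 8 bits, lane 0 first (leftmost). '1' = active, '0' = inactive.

register lanes = 128/16 = 8
whilelt: lane j active iff 28+j < 30 → j < 2 → 2 active
bits (lane 0 leftmost): 11000000

predicate = 11000000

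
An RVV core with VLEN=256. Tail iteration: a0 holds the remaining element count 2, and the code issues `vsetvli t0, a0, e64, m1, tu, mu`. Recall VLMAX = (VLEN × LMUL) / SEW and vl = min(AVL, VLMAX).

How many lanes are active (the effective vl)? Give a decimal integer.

VLMAX = (256 × 1) / 64 = 4 lanes
AVL=2 ≤ VLMAX=4, so vl = 2

vl = 2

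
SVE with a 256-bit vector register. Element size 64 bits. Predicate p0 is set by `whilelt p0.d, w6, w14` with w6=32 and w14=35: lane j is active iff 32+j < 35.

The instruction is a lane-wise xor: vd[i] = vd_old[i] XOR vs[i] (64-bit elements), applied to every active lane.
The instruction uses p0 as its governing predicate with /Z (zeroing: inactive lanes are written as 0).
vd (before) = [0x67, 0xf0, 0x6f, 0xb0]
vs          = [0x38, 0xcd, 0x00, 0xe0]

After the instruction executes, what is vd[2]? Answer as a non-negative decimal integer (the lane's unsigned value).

vd[2] = 111

256-bit reg / 64-bit elem → 4 lanes
active while 32+j < 35, i.e. j ∈ [0,3) capped at 4 ⇒ 3
vd[0] xor(0x67,0x38) -> 0x5f
vd[1] xor(0xf0,0xcd) -> 0x3d
vd[2] xor(0x6f,0x00) -> 0x6f
vd[3] tail/zero -> 0x00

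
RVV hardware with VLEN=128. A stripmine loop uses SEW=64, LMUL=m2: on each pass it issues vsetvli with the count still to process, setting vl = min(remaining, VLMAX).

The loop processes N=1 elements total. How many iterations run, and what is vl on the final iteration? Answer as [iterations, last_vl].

[iterations, last_vl] = [1, 1]

VLMAX = VLEN×LMUL/SEW = 128×2/64 = 4
iterations = ceil(1/4) = 1; final-pass vl = 1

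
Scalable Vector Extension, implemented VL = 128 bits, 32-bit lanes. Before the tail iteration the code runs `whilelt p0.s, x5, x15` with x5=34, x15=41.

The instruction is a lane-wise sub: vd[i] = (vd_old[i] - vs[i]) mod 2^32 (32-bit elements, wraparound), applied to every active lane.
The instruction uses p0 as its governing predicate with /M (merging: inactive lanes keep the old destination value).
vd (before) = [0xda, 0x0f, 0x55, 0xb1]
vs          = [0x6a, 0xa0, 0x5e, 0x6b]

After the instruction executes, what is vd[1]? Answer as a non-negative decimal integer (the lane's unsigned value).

lane count: 128 div 32 = 4
p0[j] = (34+j < 41); true for j=0..3 → 4 lanes set
vd[0] sub(0xda,0x6a) -> 0x70
vd[1] sub(0x0f,0xa0) -> 0xffffff6f
vd[2] sub(0x55,0x5e) -> 0xfffffff7
vd[3] sub(0xb1,0x6b) -> 0x46

vd[1] = 4294967151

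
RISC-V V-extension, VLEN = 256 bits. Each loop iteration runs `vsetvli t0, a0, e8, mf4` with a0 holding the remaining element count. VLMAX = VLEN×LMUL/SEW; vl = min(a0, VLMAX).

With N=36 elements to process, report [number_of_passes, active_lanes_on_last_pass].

[iterations, last_vl] = [5, 4]

lanes per group: 256·1/4/8 = 8
iterations = ceil(36/8) = 5; final-pass vl = 4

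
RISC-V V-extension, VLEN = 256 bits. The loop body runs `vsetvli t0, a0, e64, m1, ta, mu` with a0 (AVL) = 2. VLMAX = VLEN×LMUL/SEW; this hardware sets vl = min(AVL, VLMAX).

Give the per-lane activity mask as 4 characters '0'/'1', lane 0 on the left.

lanes per group: 256·1/64 = 4
vl = min(AVL, VLMAX) = min(2, 4) = 2
bits (lane 0 leftmost): 1100

predicate = 1100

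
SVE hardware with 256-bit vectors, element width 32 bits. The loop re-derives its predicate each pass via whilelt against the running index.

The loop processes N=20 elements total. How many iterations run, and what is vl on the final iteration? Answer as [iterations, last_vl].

register lanes = 256/32 = 8
iterations = ceil(20/8) = 3; final-pass vl = 4

[iterations, last_vl] = [3, 4]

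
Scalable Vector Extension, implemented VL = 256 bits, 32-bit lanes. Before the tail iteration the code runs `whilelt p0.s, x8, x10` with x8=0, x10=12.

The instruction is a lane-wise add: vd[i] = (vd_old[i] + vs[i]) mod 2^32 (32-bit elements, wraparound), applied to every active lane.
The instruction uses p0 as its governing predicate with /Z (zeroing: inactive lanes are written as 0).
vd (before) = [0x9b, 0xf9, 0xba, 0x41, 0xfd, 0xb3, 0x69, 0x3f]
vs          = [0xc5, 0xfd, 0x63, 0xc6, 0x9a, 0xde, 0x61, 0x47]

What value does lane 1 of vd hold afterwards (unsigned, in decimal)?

256-bit reg / 32-bit elem → 8 lanes
p0[j] = (0+j < 12); true for j=0..7 → 8 lanes set
lane  0: add(0x9b,0xc5) ⇒ 0x160
lane  1: add(0xf9,0xfd) ⇒ 0x1f6
lane  2: add(0xba,0x63) ⇒ 0x11d
lane  3: add(0x41,0xc6) ⇒ 0x107
lane  4: add(0xfd,0x9a) ⇒ 0x197
lane  5: add(0xb3,0xde) ⇒ 0x191
lane  6: add(0x69,0x61) ⇒ 0xca
lane  7: add(0x3f,0x47) ⇒ 0x86

vd[1] = 502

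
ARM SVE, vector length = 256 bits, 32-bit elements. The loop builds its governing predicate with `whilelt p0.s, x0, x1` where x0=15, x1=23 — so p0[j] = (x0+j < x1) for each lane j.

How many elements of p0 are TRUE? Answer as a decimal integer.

lane count: 256 div 32 = 8
whilelt: lane j active iff 15+j < 23 → j < 8 → 8 active

vl = 8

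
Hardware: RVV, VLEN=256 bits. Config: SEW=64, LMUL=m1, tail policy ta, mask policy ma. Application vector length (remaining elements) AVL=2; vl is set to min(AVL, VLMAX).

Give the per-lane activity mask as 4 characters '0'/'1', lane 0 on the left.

VLMAX = VLEN×LMUL/SEW = 256×1/64 = 4
AVL=2 ≤ VLMAX=4, so vl = 2
bits (lane 0 leftmost): 1100

predicate = 1100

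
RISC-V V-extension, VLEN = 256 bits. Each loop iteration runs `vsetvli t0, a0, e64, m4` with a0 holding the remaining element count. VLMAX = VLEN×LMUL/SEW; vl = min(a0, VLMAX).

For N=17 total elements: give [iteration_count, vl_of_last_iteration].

lanes per group: 256·4/64 = 16
17 elements at 16/iter → 2 passes, remainder 1 on the last

[iterations, last_vl] = [2, 1]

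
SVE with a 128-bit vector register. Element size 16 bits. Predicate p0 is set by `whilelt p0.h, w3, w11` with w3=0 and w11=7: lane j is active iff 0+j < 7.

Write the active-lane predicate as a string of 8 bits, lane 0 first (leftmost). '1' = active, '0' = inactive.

predicate = 11111110

128-bit reg / 16-bit elem → 8 lanes
active while 0+j < 7, i.e. j ∈ [0,7) capped at 8 ⇒ 7
bits (lane 0 leftmost): 11111110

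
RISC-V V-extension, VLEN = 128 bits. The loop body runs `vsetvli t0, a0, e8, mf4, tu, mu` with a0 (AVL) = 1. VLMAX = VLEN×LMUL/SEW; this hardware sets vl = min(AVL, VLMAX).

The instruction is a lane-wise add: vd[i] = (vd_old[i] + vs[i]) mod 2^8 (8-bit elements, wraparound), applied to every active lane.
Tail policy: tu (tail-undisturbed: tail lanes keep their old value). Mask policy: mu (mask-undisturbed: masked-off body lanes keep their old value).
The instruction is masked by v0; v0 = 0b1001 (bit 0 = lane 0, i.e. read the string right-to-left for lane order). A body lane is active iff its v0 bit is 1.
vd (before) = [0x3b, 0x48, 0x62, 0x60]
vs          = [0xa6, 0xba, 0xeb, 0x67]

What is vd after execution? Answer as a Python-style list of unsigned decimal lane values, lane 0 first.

VLMAX = VLEN×LMUL/SEW = 128×1/4/8 = 4
vl ← min(1, 4) = 1
  i=0: add(0x3b,0xa6) → 225
  i=1: tail/keep → 72
  i=2: tail/keep → 98
  i=3: tail/keep → 96

vd = [225, 72, 98, 96]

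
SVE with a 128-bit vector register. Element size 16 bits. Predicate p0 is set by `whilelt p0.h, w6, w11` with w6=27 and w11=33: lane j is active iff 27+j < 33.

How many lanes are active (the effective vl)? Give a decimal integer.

128-bit reg / 16-bit elem → 8 lanes
active while 27+j < 33, i.e. j ∈ [0,6) capped at 8 ⇒ 6

vl = 6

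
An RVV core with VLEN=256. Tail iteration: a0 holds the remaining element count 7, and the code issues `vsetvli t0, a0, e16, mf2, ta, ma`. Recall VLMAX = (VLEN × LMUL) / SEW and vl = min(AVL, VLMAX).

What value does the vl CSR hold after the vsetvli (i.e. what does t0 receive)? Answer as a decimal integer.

lanes per group: 256·1/2/16 = 8
AVL=7 ≤ VLMAX=8, so vl = 7

vl = 7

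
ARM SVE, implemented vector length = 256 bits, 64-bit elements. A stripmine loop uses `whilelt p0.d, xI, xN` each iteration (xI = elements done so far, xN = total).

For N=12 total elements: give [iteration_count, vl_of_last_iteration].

256-bit reg / 64-bit elem → 4 lanes
iterations = ceil(12/4) = 3; final-pass vl = 4

[iterations, last_vl] = [3, 4]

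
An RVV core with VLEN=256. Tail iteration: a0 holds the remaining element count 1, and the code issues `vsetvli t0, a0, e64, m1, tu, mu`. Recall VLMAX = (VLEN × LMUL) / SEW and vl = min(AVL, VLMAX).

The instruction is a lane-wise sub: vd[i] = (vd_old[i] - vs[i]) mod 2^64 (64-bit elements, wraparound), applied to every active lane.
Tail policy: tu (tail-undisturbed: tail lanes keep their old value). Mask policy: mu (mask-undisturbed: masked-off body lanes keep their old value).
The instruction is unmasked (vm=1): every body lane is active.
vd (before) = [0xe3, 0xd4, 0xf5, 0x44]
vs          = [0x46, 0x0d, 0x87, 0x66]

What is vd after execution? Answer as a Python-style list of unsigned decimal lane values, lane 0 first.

vd = [157, 212, 245, 68]

lanes per group: 256·1/64 = 4
vl = min(AVL, VLMAX) = min(1, 4) = 1
  i=0: sub(0xe3,0x46) → 157
  i=1: tail/keep → 212
  i=2: tail/keep → 245
  i=3: tail/keep → 68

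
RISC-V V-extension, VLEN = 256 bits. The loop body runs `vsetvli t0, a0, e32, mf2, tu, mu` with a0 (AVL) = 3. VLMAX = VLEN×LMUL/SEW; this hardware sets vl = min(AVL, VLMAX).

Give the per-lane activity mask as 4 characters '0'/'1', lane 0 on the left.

predicate = 1110

VLMAX = VLEN×LMUL/SEW = 256×1/2/32 = 4
vl ← min(3, 4) = 3
bits (lane 0 leftmost): 1110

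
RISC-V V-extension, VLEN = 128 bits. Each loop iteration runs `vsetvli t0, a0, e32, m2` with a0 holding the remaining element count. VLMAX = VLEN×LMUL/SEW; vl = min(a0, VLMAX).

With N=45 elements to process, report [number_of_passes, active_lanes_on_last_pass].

VLMAX = VLEN×LMUL/SEW = 128×2/32 = 8
45 elements at 8/iter → 6 passes, remainder 5 on the last

[iterations, last_vl] = [6, 5]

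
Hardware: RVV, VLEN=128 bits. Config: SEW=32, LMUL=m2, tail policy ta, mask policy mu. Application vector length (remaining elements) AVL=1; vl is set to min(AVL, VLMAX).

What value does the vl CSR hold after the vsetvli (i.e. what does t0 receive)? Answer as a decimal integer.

VLMAX = VLEN×LMUL/SEW = 128×2/32 = 8
vl ← min(1, 8) = 1

vl = 1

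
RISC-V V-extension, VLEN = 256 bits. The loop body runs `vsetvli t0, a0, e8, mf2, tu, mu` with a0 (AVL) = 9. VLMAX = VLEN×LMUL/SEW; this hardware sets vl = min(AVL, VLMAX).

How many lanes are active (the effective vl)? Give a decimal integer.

lanes per group: 256·1/2/8 = 16
vl = min(AVL, VLMAX) = min(9, 16) = 9

vl = 9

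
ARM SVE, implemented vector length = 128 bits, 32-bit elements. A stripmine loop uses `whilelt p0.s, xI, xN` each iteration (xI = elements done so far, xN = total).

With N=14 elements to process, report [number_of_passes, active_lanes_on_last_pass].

[iterations, last_vl] = [4, 2]

register lanes = 128/32 = 4
iterations = ceil(14/4) = 4; final-pass vl = 2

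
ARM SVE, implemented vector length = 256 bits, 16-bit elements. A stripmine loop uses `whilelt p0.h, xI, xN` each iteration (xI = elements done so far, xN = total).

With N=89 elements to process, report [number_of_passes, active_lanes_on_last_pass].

256-bit reg / 16-bit elem → 16 lanes
N=89: ⌈89/16⌉ = 6 iters; last vl = 89 − 5×16 = 9

[iterations, last_vl] = [6, 9]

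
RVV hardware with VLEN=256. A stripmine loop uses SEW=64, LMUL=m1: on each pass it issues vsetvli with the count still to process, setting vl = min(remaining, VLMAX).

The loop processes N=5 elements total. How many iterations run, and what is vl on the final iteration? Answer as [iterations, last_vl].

lanes per group: 256·1/64 = 4
5 elements at 4/iter → 2 passes, remainder 1 on the last

[iterations, last_vl] = [2, 1]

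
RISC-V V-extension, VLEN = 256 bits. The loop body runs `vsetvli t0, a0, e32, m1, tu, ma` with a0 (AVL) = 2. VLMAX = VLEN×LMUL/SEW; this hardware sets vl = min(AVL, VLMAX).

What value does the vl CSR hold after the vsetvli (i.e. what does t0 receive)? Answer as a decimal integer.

vl = 2

VLMAX = (256 × 1) / 32 = 8 lanes
vl ← min(2, 8) = 2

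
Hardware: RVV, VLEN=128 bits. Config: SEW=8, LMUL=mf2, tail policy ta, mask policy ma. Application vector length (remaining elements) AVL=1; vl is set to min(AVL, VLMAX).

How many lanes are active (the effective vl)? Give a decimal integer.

vl = 1

VLMAX = (128 × 1/2) / 8 = 8 lanes
AVL=1 ≤ VLMAX=8, so vl = 1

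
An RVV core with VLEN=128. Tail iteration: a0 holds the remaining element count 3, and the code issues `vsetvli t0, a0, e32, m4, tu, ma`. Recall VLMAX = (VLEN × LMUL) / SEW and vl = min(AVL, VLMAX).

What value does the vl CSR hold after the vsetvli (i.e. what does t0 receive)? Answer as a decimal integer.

lanes per group: 128·4/32 = 16
AVL=3 ≤ VLMAX=16, so vl = 3

vl = 3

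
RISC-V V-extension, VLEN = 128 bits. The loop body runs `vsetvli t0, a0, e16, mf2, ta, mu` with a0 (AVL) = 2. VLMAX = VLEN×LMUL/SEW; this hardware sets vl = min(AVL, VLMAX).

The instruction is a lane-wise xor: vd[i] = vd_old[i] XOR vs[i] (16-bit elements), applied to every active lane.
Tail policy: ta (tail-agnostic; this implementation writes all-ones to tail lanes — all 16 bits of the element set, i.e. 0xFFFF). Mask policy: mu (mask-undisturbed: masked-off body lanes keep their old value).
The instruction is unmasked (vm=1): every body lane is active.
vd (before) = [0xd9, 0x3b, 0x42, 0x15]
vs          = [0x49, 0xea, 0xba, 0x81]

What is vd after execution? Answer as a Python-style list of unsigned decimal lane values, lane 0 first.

VLMAX = (128 × 1/2) / 16 = 4 lanes
AVL=2 ≤ VLMAX=4, so vl = 2
[0] xor(0xd9,0x49) = 0x90
[1] xor(0x3b,0xea) = 0xd1
[2] tail/ones = 0xffff
[3] tail/ones = 0xffff

vd = [144, 209, 65535, 65535]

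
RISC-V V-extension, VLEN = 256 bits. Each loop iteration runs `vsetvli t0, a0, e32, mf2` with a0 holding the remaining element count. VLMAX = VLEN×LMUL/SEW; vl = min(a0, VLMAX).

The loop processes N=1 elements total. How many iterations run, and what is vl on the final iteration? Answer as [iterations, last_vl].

VLMAX = VLEN×LMUL/SEW = 256×1/2/32 = 4
N=1: ⌈1/4⌉ = 1 iters; last vl = 1 − 0×4 = 1

[iterations, last_vl] = [1, 1]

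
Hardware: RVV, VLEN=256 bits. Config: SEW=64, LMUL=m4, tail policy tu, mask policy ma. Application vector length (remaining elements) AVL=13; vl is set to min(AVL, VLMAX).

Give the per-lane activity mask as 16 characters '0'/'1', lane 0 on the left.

predicate = 1111111111111000

lanes per group: 256·4/64 = 16
vl ← min(13, 16) = 13
bits (lane 0 leftmost): 1111111111111000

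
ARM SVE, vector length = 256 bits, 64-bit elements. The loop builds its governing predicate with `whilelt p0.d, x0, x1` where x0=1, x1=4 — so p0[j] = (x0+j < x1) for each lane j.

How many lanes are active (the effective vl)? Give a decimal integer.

256-bit reg / 64-bit elem → 4 lanes
p0[j] = (1+j < 4); true for j=0..2 → 3 lanes set

vl = 3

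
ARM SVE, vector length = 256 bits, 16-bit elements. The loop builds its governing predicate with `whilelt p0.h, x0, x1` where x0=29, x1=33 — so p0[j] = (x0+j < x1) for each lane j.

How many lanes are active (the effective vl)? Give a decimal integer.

register lanes = 256/16 = 16
p0[j] = (29+j < 33); true for j=0..3 → 4 lanes set

vl = 4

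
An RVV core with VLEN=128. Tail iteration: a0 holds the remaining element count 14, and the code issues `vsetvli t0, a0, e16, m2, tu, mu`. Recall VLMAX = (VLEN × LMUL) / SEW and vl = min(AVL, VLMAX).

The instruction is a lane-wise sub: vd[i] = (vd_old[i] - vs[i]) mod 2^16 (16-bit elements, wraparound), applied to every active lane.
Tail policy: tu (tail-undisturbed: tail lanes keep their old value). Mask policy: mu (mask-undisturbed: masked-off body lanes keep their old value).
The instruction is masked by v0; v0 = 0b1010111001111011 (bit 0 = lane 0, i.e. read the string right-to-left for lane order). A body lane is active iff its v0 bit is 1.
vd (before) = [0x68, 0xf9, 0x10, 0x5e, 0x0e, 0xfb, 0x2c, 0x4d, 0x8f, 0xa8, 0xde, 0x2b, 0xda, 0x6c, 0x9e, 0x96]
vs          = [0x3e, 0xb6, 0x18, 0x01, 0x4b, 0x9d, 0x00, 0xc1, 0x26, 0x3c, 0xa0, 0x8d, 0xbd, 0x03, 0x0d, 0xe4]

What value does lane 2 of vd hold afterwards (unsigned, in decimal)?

lanes per group: 128·2/16 = 16
vl = min(AVL, VLMAX) = min(14, 16) = 14
lane  0: sub(0x68,0x3e) ⇒ 0x2a
lane  1: sub(0xf9,0xb6) ⇒ 0x43
lane  2: mask-off/keep ⇒ 0x10
lane  3: sub(0x5e,0x01) ⇒ 0x5d
lane  4: sub(0x0e,0x4b) ⇒ 0xffc3
lane  5: sub(0xfb,0x9d) ⇒ 0x5e
lane  6: sub(0x2c,0x00) ⇒ 0x2c
lane  7: mask-off/keep ⇒ 0x4d
lane  8: mask-off/keep ⇒ 0x8f
lane  9: sub(0xa8,0x3c) ⇒ 0x6c
lane 10: sub(0xde,0xa0) ⇒ 0x3e
lane 11: sub(0x2b,0x8d) ⇒ 0xff9e
lane 12: mask-off/keep ⇒ 0xda
lane 13: sub(0x6c,0x03) ⇒ 0x69
lane 14: tail/keep ⇒ 0x9e
lane 15: tail/keep ⇒ 0x96

vd[2] = 16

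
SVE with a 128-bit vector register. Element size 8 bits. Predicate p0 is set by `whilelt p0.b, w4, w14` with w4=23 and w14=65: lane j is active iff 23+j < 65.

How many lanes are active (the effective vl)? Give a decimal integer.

vl = 16

lane count: 128 div 8 = 16
p0[j] = (23+j < 65); true for j=0..15 → 16 lanes set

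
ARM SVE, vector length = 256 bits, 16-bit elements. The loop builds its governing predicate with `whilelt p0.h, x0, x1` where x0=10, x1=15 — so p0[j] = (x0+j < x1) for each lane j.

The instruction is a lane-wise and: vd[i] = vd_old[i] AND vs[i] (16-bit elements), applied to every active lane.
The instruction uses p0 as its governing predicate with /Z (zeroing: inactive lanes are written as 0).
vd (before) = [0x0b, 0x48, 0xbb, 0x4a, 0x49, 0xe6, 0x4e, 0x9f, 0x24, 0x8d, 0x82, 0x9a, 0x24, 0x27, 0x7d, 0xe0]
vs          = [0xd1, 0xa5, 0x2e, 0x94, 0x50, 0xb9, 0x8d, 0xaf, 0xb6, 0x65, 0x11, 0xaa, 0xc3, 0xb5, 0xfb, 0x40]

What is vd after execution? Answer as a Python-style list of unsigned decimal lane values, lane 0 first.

lane count: 256 div 16 = 16
active while 10+j < 15, i.e. j ∈ [0,5) capped at 16 ⇒ 5
  i=0: and(0x0b,0xd1) → 1
  i=1: and(0x48,0xa5) → 0
  i=2: and(0xbb,0x2e) → 42
  i=3: and(0x4a,0x94) → 0
  i=4: and(0x49,0x50) → 64
  i=5: tail/zero → 0
  i=6: tail/zero → 0
  i=7: tail/zero → 0
  i=8: tail/zero → 0
  i=9: tail/zero → 0
  i=10: tail/zero → 0
  i=11: tail/zero → 0
  i=12: tail/zero → 0
  i=13: tail/zero → 0
  i=14: tail/zero → 0
  i=15: tail/zero → 0

vd = [1, 0, 42, 0, 64, 0, 0, 0, 0, 0, 0, 0, 0, 0, 0, 0]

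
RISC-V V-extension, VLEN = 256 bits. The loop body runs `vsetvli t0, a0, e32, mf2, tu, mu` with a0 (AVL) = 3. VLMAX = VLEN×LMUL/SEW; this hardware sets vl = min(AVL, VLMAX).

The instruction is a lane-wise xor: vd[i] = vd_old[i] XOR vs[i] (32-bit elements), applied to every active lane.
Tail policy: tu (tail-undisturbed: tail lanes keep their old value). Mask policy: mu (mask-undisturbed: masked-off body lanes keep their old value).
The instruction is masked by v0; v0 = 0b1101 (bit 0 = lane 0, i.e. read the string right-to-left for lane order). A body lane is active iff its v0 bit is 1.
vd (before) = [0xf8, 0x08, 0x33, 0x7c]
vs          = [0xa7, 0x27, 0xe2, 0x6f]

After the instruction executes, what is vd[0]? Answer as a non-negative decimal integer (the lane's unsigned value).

VLMAX = VLEN×LMUL/SEW = 256×1/2/32 = 4
vl = min(AVL, VLMAX) = min(3, 4) = 3
vd[0] xor(0xf8,0xa7) -> 0x5f
vd[1] mask-off/keep -> 0x08
vd[2] xor(0x33,0xe2) -> 0xd1
vd[3] tail/keep -> 0x7c

vd[0] = 95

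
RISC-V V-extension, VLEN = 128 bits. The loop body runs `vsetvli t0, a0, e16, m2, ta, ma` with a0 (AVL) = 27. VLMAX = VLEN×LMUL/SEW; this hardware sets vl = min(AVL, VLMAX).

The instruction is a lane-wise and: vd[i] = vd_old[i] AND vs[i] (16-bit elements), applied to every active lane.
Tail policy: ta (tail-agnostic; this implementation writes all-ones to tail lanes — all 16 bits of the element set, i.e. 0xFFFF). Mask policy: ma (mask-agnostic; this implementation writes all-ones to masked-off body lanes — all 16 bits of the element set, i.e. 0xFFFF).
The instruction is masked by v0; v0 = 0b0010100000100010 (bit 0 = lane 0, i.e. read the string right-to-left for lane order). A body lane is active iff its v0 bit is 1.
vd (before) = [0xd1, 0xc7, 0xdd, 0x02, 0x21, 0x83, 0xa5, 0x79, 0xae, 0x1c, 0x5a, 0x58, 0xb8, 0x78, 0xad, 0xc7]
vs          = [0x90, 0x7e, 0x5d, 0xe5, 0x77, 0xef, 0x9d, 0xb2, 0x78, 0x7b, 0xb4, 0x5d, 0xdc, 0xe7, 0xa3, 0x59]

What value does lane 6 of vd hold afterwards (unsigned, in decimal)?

vd[6] = 65535

lanes per group: 128·2/16 = 16
vl ← min(27, 16) = 16
[0] mask-off/ones = 0xffff
[1] and(0xc7,0x7e) = 0x46
[2] mask-off/ones = 0xffff
[3] mask-off/ones = 0xffff
[4] mask-off/ones = 0xffff
[5] and(0x83,0xef) = 0x83
[6] mask-off/ones = 0xffff
[7] mask-off/ones = 0xffff
[8] mask-off/ones = 0xffff
[9] mask-off/ones = 0xffff
[10] mask-off/ones = 0xffff
[11] and(0x58,0x5d) = 0x58
[12] mask-off/ones = 0xffff
[13] and(0x78,0xe7) = 0x60
[14] mask-off/ones = 0xffff
[15] mask-off/ones = 0xffff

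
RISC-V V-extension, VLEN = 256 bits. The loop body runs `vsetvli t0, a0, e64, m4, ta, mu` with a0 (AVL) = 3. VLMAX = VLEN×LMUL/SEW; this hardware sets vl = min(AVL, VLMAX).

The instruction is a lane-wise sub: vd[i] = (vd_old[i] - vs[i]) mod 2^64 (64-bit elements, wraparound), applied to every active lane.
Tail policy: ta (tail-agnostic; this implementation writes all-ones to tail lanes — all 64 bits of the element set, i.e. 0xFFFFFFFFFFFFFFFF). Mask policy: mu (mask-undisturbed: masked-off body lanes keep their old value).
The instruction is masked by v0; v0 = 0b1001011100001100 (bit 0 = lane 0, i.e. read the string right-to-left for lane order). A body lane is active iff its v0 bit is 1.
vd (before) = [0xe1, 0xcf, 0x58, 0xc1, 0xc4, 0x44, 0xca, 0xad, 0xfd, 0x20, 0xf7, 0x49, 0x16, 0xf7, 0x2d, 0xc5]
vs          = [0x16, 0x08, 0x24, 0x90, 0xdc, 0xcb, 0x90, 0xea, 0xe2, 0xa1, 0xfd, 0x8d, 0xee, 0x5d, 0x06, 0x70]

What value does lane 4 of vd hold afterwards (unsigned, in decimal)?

VLMAX = (256 × 4) / 64 = 16 lanes
vl = min(AVL, VLMAX) = min(3, 16) = 3
[0] mask-off/keep = 0xe1
[1] mask-off/keep = 0xcf
[2] sub(0x58,0x24) = 0x34
[3] tail/ones = 0xffffffffffffffff
[4] tail/ones = 0xffffffffffffffff
[5] tail/ones = 0xffffffffffffffff
[6] tail/ones = 0xffffffffffffffff
[7] tail/ones = 0xffffffffffffffff
[8] tail/ones = 0xffffffffffffffff
[9] tail/ones = 0xffffffffffffffff
[10] tail/ones = 0xffffffffffffffff
[11] tail/ones = 0xffffffffffffffff
[12] tail/ones = 0xffffffffffffffff
[13] tail/ones = 0xffffffffffffffff
[14] tail/ones = 0xffffffffffffffff
[15] tail/ones = 0xffffffffffffffff

vd[4] = 18446744073709551615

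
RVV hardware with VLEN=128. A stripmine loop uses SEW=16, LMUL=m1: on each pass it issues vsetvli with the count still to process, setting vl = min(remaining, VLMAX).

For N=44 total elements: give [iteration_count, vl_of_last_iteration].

[iterations, last_vl] = [6, 4]

lanes per group: 128·1/16 = 8
N=44: ⌈44/8⌉ = 6 iters; last vl = 44 − 5×8 = 4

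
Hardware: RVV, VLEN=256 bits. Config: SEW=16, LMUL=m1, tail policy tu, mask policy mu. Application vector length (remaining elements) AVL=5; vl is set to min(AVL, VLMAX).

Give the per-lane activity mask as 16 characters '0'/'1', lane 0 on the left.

predicate = 1111100000000000

VLMAX = VLEN×LMUL/SEW = 256×1/16 = 16
AVL=5 ≤ VLMAX=16, so vl = 5
bits (lane 0 leftmost): 1111100000000000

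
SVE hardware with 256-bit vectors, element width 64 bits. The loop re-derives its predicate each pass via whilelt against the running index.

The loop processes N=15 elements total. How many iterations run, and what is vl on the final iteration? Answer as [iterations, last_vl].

[iterations, last_vl] = [4, 3]

lane count: 256 div 64 = 4
iterations = ceil(15/4) = 4; final-pass vl = 3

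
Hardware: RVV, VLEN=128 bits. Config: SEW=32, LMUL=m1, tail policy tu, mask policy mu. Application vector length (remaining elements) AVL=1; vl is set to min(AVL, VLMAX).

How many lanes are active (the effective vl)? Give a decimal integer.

vl = 1

VLMAX = (128 × 1) / 32 = 4 lanes
AVL=1 ≤ VLMAX=4, so vl = 1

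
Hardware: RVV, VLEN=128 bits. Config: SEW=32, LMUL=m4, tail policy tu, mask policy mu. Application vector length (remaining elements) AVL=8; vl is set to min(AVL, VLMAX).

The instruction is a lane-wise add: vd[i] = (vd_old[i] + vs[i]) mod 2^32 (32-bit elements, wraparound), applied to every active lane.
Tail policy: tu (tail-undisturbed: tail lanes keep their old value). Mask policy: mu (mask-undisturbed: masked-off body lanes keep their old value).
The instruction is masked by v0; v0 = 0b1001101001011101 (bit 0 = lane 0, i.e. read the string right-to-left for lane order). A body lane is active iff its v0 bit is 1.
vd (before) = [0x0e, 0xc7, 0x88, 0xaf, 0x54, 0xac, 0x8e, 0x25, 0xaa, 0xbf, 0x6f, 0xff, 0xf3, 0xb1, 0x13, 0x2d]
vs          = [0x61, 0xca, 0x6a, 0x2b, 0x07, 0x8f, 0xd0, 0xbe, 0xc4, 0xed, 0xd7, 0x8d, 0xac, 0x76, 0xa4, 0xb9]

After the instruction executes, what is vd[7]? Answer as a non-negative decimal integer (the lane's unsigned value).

vd[7] = 37

VLMAX = VLEN×LMUL/SEW = 128×4/32 = 16
vl ← min(8, 16) = 8
vd[0] add(0x0e,0x61) -> 0x6f
vd[1] mask-off/keep -> 0xc7
vd[2] add(0x88,0x6a) -> 0xf2
vd[3] add(0xaf,0x2b) -> 0xda
vd[4] add(0x54,0x07) -> 0x5b
vd[5] mask-off/keep -> 0xac
vd[6] add(0x8e,0xd0) -> 0x15e
vd[7] mask-off/keep -> 0x25
vd[8] tail/keep -> 0xaa
vd[9] tail/keep -> 0xbf
vd[10] tail/keep -> 0x6f
vd[11] tail/keep -> 0xff
vd[12] tail/keep -> 0xf3
vd[13] tail/keep -> 0xb1
vd[14] tail/keep -> 0x13
vd[15] tail/keep -> 0x2d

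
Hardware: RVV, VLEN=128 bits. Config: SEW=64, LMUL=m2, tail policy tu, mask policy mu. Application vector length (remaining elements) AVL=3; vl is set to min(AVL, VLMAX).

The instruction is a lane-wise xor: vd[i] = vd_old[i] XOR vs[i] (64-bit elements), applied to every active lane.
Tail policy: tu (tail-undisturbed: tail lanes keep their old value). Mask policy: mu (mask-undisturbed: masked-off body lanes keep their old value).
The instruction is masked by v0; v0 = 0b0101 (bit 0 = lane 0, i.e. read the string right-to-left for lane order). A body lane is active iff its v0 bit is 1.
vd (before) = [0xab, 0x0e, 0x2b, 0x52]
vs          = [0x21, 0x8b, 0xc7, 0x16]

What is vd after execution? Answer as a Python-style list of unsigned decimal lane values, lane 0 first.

lanes per group: 128·2/64 = 4
AVL=3 ≤ VLMAX=4, so vl = 3
  i=0: xor(0xab,0x21) → 138
  i=1: mask-off/keep → 14
  i=2: xor(0x2b,0xc7) → 236
  i=3: tail/keep → 82

vd = [138, 14, 236, 82]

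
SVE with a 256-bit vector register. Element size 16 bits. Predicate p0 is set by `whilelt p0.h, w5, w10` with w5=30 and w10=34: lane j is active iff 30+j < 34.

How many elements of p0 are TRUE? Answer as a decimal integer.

lane count: 256 div 16 = 16
p0[j] = (30+j < 34); true for j=0..3 → 4 lanes set

vl = 4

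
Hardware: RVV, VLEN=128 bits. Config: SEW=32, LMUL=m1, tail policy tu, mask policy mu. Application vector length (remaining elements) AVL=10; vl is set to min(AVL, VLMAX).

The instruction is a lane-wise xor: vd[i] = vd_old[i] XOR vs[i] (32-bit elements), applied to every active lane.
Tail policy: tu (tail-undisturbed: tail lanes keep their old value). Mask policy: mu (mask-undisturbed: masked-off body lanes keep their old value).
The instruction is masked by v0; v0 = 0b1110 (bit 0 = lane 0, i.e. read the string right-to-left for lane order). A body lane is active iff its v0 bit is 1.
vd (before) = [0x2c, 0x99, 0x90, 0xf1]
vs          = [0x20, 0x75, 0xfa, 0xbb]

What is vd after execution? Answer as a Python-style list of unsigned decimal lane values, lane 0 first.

VLMAX = VLEN×LMUL/SEW = 128×1/32 = 4
vl = min(AVL, VLMAX) = min(10, 4) = 4
  i=0: mask-off/keep → 44
  i=1: xor(0x99,0x75) → 236
  i=2: xor(0x90,0xfa) → 106
  i=3: xor(0xf1,0xbb) → 74

vd = [44, 236, 106, 74]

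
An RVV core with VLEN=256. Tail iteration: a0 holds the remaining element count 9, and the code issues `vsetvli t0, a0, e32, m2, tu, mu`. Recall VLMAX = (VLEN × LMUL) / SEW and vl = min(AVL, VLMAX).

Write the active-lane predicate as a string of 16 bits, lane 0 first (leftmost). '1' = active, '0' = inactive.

predicate = 1111111110000000

lanes per group: 256·2/32 = 16
vl = min(AVL, VLMAX) = min(9, 16) = 9
bits (lane 0 leftmost): 1111111110000000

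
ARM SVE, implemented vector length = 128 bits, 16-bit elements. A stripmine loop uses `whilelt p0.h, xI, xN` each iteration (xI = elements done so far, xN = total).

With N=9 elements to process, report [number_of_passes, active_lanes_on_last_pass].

[iterations, last_vl] = [2, 1]

128-bit reg / 16-bit elem → 8 lanes
N=9: ⌈9/8⌉ = 2 iters; last vl = 9 − 1×8 = 1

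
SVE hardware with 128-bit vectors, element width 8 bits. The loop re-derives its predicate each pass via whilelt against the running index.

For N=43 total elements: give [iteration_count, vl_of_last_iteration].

[iterations, last_vl] = [3, 11]

lane count: 128 div 8 = 16
43 elements at 16/iter → 3 passes, remainder 11 on the last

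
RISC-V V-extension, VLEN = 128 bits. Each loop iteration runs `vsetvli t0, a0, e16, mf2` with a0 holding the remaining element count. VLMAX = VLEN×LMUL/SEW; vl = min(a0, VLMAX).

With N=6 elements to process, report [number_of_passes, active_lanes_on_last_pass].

lanes per group: 128·1/2/16 = 4
N=6: ⌈6/4⌉ = 2 iters; last vl = 6 − 1×4 = 2

[iterations, last_vl] = [2, 2]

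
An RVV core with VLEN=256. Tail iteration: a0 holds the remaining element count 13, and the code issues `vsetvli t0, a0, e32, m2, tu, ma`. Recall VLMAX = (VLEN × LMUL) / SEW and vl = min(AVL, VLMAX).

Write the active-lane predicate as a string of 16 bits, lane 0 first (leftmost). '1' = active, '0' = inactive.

VLMAX = (256 × 2) / 32 = 16 lanes
vl = min(AVL, VLMAX) = min(13, 16) = 13
bits (lane 0 leftmost): 1111111111111000

predicate = 1111111111111000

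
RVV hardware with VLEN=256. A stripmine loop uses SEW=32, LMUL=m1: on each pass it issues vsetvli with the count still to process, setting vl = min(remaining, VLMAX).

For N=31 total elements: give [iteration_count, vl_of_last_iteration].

[iterations, last_vl] = [4, 7]

VLMAX = (256 × 1) / 32 = 8 lanes
31 elements at 8/iter → 4 passes, remainder 7 on the last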